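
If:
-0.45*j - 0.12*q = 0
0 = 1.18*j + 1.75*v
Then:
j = -1.48305084745763*v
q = 5.5614406779661*v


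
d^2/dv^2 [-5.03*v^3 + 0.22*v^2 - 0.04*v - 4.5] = 0.44 - 30.18*v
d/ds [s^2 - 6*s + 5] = 2*s - 6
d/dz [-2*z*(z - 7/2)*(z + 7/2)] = 49/2 - 6*z^2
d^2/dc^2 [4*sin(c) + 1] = -4*sin(c)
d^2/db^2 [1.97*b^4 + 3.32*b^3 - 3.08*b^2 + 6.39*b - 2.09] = 23.64*b^2 + 19.92*b - 6.16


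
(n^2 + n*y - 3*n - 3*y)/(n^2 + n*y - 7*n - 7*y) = (n - 3)/(n - 7)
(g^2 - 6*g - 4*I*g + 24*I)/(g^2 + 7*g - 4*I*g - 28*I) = (g - 6)/(g + 7)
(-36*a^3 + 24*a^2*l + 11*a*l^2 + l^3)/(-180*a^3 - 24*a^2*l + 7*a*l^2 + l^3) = (a - l)/(5*a - l)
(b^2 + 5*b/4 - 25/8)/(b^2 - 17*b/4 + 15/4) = (b + 5/2)/(b - 3)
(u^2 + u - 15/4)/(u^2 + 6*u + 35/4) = (2*u - 3)/(2*u + 7)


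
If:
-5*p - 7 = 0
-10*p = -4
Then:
No Solution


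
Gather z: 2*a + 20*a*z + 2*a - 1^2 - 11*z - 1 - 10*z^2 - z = 4*a - 10*z^2 + z*(20*a - 12) - 2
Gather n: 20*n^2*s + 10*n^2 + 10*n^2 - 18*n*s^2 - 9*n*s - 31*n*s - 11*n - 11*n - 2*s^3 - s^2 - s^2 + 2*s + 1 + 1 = n^2*(20*s + 20) + n*(-18*s^2 - 40*s - 22) - 2*s^3 - 2*s^2 + 2*s + 2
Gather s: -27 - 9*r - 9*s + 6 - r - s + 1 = -10*r - 10*s - 20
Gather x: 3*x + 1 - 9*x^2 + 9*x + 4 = -9*x^2 + 12*x + 5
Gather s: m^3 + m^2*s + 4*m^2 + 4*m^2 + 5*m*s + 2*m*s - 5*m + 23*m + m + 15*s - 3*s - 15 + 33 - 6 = m^3 + 8*m^2 + 19*m + s*(m^2 + 7*m + 12) + 12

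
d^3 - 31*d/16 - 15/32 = (d - 3/2)*(d + 1/4)*(d + 5/4)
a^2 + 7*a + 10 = (a + 2)*(a + 5)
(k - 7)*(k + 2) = k^2 - 5*k - 14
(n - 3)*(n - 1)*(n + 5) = n^3 + n^2 - 17*n + 15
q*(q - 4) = q^2 - 4*q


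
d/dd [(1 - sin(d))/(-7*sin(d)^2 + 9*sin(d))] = (-7*cos(d) + 14/tan(d) - 9*cos(d)/sin(d)^2)/(7*sin(d) - 9)^2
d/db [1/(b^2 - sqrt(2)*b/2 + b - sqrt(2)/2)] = 2*(-4*b - 2 + sqrt(2))/(2*b^2 - sqrt(2)*b + 2*b - sqrt(2))^2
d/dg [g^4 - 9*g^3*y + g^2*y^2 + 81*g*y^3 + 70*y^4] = 4*g^3 - 27*g^2*y + 2*g*y^2 + 81*y^3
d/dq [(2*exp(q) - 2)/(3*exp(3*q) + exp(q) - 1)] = -12*exp(4*q)/(3*exp(3*q) + exp(q) - 1)^2 + 18*exp(3*q)/(3*exp(3*q) + exp(q) - 1)^2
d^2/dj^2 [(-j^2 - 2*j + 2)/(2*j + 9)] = -74/(8*j^3 + 108*j^2 + 486*j + 729)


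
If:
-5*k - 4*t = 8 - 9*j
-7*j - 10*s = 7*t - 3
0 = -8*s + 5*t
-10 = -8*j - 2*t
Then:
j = 11/8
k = 51/40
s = -5/16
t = -1/2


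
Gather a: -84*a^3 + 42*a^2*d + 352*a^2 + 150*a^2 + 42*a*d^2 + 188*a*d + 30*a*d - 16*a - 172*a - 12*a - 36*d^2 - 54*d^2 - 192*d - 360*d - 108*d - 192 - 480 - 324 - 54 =-84*a^3 + a^2*(42*d + 502) + a*(42*d^2 + 218*d - 200) - 90*d^2 - 660*d - 1050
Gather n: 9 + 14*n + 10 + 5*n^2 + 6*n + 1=5*n^2 + 20*n + 20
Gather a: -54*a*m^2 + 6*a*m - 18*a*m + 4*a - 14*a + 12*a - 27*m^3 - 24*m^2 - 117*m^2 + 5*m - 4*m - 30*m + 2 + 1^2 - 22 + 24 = a*(-54*m^2 - 12*m + 2) - 27*m^3 - 141*m^2 - 29*m + 5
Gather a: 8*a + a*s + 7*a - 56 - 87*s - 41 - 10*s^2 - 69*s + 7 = a*(s + 15) - 10*s^2 - 156*s - 90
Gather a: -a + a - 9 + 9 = 0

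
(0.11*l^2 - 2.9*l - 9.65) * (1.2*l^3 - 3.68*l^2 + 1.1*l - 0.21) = 0.132*l^5 - 3.8848*l^4 - 0.786999999999999*l^3 + 32.2989*l^2 - 10.006*l + 2.0265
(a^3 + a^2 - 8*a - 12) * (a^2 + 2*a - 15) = a^5 + 3*a^4 - 21*a^3 - 43*a^2 + 96*a + 180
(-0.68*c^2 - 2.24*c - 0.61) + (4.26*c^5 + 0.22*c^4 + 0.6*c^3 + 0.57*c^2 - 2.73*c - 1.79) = 4.26*c^5 + 0.22*c^4 + 0.6*c^3 - 0.11*c^2 - 4.97*c - 2.4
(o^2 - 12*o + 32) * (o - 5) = o^3 - 17*o^2 + 92*o - 160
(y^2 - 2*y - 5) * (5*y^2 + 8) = 5*y^4 - 10*y^3 - 17*y^2 - 16*y - 40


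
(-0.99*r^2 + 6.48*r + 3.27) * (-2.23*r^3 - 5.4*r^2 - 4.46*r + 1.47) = 2.2077*r^5 - 9.1044*r^4 - 37.8687*r^3 - 48.0141*r^2 - 5.0586*r + 4.8069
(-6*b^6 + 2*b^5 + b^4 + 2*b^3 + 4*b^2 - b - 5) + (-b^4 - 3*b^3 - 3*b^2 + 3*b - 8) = -6*b^6 + 2*b^5 - b^3 + b^2 + 2*b - 13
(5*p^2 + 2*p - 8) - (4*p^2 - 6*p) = p^2 + 8*p - 8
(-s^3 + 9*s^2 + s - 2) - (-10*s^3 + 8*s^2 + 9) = 9*s^3 + s^2 + s - 11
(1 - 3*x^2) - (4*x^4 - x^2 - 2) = -4*x^4 - 2*x^2 + 3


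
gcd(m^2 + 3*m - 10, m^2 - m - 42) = 1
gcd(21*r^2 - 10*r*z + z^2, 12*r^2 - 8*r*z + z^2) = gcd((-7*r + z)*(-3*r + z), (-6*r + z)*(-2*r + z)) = 1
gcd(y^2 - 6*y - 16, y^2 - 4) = y + 2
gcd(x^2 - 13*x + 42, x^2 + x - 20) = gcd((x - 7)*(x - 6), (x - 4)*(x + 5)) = 1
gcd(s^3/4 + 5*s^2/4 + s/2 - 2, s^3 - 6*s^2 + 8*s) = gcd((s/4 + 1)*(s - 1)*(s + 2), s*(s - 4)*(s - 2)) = 1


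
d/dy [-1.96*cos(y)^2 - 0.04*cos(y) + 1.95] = (3.92*cos(y) + 0.04)*sin(y)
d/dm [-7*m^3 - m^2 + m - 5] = -21*m^2 - 2*m + 1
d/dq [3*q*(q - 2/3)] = 6*q - 2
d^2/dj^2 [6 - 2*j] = 0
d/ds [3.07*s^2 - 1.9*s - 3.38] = 6.14*s - 1.9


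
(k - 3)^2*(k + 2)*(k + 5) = k^4 + k^3 - 23*k^2 + 3*k + 90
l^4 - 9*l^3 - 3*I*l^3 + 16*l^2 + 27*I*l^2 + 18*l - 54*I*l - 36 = (l - 6)*(l - 3)*(l - 2*I)*(l - I)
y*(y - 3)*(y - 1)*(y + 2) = y^4 - 2*y^3 - 5*y^2 + 6*y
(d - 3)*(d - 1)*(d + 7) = d^3 + 3*d^2 - 25*d + 21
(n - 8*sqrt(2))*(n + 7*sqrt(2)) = n^2 - sqrt(2)*n - 112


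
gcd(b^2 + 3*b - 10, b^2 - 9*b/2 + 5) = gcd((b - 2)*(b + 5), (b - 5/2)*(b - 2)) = b - 2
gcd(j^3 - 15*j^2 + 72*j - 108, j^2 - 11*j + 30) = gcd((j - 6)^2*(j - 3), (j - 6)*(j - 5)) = j - 6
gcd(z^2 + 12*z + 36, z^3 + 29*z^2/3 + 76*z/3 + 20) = z + 6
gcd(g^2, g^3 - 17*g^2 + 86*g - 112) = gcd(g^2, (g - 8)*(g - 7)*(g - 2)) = 1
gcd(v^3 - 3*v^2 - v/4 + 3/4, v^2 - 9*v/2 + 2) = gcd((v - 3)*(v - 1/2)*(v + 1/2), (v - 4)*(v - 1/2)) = v - 1/2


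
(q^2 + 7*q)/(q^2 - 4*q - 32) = q*(q + 7)/(q^2 - 4*q - 32)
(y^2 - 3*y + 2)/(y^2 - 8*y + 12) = (y - 1)/(y - 6)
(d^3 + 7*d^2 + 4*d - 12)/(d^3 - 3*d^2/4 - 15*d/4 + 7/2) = 4*(d + 6)/(4*d - 7)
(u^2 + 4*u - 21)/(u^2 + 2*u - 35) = (u - 3)/(u - 5)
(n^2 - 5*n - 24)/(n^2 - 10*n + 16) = (n + 3)/(n - 2)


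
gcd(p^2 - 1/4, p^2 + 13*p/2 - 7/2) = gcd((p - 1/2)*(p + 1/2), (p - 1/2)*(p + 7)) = p - 1/2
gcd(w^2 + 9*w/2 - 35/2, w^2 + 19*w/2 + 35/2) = w + 7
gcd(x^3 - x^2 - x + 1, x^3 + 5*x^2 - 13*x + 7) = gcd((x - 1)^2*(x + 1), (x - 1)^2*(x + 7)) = x^2 - 2*x + 1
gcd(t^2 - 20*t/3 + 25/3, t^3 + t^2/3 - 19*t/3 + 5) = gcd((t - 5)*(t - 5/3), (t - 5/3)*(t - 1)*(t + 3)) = t - 5/3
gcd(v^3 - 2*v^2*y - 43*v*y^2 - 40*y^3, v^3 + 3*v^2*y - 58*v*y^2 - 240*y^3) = -v^2 + 3*v*y + 40*y^2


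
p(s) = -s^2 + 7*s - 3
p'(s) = 7 - 2*s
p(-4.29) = -51.43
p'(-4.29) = 15.58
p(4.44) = 8.37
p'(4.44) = -1.88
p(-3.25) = -36.31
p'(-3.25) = 13.50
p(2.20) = 7.56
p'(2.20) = 2.60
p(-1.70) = -17.79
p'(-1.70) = 10.40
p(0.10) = -2.31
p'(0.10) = 6.80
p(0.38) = -0.48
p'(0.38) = 6.24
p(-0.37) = -5.73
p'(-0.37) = 7.74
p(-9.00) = -147.00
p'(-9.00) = 25.00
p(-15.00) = -333.00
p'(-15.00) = 37.00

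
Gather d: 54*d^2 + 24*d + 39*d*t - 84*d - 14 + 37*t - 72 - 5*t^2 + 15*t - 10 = 54*d^2 + d*(39*t - 60) - 5*t^2 + 52*t - 96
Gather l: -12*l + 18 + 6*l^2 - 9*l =6*l^2 - 21*l + 18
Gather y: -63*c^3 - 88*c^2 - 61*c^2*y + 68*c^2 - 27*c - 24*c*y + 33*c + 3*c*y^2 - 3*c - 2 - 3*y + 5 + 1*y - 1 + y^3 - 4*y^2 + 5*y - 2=-63*c^3 - 20*c^2 + 3*c + y^3 + y^2*(3*c - 4) + y*(-61*c^2 - 24*c + 3)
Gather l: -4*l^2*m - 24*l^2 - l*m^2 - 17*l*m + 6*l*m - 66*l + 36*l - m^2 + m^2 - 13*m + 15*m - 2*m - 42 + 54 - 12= l^2*(-4*m - 24) + l*(-m^2 - 11*m - 30)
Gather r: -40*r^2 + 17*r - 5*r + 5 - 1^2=-40*r^2 + 12*r + 4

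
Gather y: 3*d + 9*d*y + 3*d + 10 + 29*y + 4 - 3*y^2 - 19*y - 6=6*d - 3*y^2 + y*(9*d + 10) + 8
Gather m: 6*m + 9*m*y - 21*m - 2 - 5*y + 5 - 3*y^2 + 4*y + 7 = m*(9*y - 15) - 3*y^2 - y + 10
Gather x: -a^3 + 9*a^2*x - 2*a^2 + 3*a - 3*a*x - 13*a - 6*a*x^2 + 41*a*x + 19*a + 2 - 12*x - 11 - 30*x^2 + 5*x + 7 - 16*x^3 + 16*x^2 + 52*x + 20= -a^3 - 2*a^2 + 9*a - 16*x^3 + x^2*(-6*a - 14) + x*(9*a^2 + 38*a + 45) + 18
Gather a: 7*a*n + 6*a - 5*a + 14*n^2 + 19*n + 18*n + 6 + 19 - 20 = a*(7*n + 1) + 14*n^2 + 37*n + 5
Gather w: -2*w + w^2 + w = w^2 - w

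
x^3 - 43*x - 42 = (x - 7)*(x + 1)*(x + 6)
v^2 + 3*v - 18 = (v - 3)*(v + 6)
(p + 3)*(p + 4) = p^2 + 7*p + 12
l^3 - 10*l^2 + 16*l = l*(l - 8)*(l - 2)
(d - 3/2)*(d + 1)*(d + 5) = d^3 + 9*d^2/2 - 4*d - 15/2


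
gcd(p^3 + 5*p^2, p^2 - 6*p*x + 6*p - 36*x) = 1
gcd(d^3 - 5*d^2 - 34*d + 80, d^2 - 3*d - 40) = d^2 - 3*d - 40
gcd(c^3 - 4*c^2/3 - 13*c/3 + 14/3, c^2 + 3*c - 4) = c - 1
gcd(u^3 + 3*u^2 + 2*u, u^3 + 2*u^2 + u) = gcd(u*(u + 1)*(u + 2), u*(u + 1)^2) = u^2 + u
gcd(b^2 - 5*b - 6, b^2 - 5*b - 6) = b^2 - 5*b - 6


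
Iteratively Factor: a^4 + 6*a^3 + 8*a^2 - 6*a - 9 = (a + 3)*(a^3 + 3*a^2 - a - 3) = (a + 3)^2*(a^2 - 1) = (a + 1)*(a + 3)^2*(a - 1)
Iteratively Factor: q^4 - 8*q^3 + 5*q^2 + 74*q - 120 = (q - 4)*(q^3 - 4*q^2 - 11*q + 30) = (q - 4)*(q + 3)*(q^2 - 7*q + 10) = (q - 5)*(q - 4)*(q + 3)*(q - 2)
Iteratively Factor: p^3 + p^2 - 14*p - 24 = (p + 2)*(p^2 - p - 12) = (p + 2)*(p + 3)*(p - 4)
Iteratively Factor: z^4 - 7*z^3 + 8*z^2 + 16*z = (z - 4)*(z^3 - 3*z^2 - 4*z) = (z - 4)^2*(z^2 + z) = (z - 4)^2*(z + 1)*(z)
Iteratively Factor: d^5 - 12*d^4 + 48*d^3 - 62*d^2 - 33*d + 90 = (d - 2)*(d^4 - 10*d^3 + 28*d^2 - 6*d - 45) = (d - 3)*(d - 2)*(d^3 - 7*d^2 + 7*d + 15) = (d - 3)^2*(d - 2)*(d^2 - 4*d - 5) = (d - 3)^2*(d - 2)*(d + 1)*(d - 5)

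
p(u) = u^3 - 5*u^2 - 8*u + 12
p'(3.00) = -11.00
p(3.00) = -30.00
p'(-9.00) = 325.00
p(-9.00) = -1050.00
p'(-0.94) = 4.05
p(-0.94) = 14.27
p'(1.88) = -16.20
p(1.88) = -14.07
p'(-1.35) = 10.97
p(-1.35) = 11.23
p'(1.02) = -15.08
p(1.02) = -0.30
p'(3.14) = -9.82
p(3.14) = -31.46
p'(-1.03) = 5.48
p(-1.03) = 13.84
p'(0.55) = -12.59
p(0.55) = 6.25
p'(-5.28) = 128.44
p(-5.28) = -232.35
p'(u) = 3*u^2 - 10*u - 8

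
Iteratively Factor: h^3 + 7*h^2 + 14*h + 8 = (h + 4)*(h^2 + 3*h + 2) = (h + 2)*(h + 4)*(h + 1)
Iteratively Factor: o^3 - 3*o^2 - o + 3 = (o - 1)*(o^2 - 2*o - 3) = (o - 3)*(o - 1)*(o + 1)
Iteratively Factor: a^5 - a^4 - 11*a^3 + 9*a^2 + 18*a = (a - 2)*(a^4 + a^3 - 9*a^2 - 9*a) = a*(a - 2)*(a^3 + a^2 - 9*a - 9) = a*(a - 2)*(a + 1)*(a^2 - 9) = a*(a - 2)*(a + 1)*(a + 3)*(a - 3)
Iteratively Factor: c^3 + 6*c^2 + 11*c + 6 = (c + 3)*(c^2 + 3*c + 2) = (c + 1)*(c + 3)*(c + 2)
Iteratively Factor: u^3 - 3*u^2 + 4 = (u - 2)*(u^2 - u - 2) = (u - 2)*(u + 1)*(u - 2)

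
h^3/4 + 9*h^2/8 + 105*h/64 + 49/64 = (h/4 + 1/4)*(h + 7/4)^2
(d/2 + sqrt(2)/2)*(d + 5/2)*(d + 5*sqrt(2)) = d^3/2 + 5*d^2/4 + 3*sqrt(2)*d^2 + 5*d + 15*sqrt(2)*d/2 + 25/2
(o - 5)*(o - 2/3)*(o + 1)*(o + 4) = o^4 - 2*o^3/3 - 21*o^2 - 6*o + 40/3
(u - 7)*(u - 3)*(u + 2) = u^3 - 8*u^2 + u + 42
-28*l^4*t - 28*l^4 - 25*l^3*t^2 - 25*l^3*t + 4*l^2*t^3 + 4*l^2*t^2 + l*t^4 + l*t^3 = (-4*l + t)*(l + t)*(7*l + t)*(l*t + l)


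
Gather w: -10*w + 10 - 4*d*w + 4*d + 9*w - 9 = 4*d + w*(-4*d - 1) + 1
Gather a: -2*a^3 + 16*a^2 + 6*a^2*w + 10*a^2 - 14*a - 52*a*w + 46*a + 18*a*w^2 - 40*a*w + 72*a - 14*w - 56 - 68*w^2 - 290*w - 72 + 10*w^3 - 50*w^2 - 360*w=-2*a^3 + a^2*(6*w + 26) + a*(18*w^2 - 92*w + 104) + 10*w^3 - 118*w^2 - 664*w - 128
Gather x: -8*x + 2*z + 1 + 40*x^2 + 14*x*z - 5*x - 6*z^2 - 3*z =40*x^2 + x*(14*z - 13) - 6*z^2 - z + 1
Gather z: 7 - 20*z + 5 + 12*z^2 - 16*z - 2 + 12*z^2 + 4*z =24*z^2 - 32*z + 10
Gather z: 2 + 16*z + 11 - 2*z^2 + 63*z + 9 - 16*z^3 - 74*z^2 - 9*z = -16*z^3 - 76*z^2 + 70*z + 22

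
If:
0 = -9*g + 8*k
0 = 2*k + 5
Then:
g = -20/9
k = -5/2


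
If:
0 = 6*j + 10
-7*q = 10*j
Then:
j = -5/3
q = 50/21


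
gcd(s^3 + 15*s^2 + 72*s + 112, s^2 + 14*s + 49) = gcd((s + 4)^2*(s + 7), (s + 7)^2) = s + 7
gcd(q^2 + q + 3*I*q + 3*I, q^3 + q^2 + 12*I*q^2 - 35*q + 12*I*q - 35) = q + 1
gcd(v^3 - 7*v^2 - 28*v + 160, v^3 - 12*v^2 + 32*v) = v^2 - 12*v + 32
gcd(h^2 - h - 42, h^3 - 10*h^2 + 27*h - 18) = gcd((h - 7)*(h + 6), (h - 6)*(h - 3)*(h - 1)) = 1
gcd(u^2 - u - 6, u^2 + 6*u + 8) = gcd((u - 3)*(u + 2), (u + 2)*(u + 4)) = u + 2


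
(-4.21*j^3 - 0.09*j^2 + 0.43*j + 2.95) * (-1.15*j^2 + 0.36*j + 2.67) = 4.8415*j^5 - 1.4121*j^4 - 11.7676*j^3 - 3.478*j^2 + 2.2101*j + 7.8765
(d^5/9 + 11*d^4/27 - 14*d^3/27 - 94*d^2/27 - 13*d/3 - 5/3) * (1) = d^5/9 + 11*d^4/27 - 14*d^3/27 - 94*d^2/27 - 13*d/3 - 5/3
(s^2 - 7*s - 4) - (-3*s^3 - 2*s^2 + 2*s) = 3*s^3 + 3*s^2 - 9*s - 4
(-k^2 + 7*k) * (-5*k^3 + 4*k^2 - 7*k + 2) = 5*k^5 - 39*k^4 + 35*k^3 - 51*k^2 + 14*k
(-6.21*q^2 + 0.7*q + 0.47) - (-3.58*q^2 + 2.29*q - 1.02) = -2.63*q^2 - 1.59*q + 1.49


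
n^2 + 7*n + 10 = (n + 2)*(n + 5)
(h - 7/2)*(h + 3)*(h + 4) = h^3 + 7*h^2/2 - 25*h/2 - 42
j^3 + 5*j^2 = j^2*(j + 5)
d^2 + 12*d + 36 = (d + 6)^2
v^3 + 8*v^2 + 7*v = v*(v + 1)*(v + 7)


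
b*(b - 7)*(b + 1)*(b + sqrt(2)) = b^4 - 6*b^3 + sqrt(2)*b^3 - 6*sqrt(2)*b^2 - 7*b^2 - 7*sqrt(2)*b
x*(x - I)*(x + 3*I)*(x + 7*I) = x^4 + 9*I*x^3 - 11*x^2 + 21*I*x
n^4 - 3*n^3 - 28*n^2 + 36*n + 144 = (n - 6)*(n - 3)*(n + 2)*(n + 4)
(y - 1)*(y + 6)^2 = y^3 + 11*y^2 + 24*y - 36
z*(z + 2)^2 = z^3 + 4*z^2 + 4*z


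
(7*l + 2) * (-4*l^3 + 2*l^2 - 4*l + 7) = -28*l^4 + 6*l^3 - 24*l^2 + 41*l + 14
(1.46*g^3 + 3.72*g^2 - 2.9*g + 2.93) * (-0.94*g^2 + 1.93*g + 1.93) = -1.3724*g^5 - 0.679*g^4 + 12.7234*g^3 - 1.1716*g^2 + 0.057900000000001*g + 5.6549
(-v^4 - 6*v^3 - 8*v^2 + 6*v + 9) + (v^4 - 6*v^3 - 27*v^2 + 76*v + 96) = -12*v^3 - 35*v^2 + 82*v + 105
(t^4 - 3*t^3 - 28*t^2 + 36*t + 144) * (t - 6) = t^5 - 9*t^4 - 10*t^3 + 204*t^2 - 72*t - 864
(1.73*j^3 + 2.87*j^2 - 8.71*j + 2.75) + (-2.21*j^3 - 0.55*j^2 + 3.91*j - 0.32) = -0.48*j^3 + 2.32*j^2 - 4.8*j + 2.43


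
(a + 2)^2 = a^2 + 4*a + 4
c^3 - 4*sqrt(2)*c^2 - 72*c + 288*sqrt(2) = (c - 6*sqrt(2))*(c - 4*sqrt(2))*(c + 6*sqrt(2))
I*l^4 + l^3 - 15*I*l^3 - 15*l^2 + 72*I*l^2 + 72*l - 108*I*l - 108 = (l - 6)^2*(l - 3)*(I*l + 1)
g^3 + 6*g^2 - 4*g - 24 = (g - 2)*(g + 2)*(g + 6)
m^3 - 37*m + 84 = (m - 4)*(m - 3)*(m + 7)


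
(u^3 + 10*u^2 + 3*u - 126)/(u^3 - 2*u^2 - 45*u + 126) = (u + 6)/(u - 6)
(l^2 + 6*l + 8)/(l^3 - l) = (l^2 + 6*l + 8)/(l^3 - l)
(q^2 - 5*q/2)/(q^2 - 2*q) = (q - 5/2)/(q - 2)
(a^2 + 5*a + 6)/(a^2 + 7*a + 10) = (a + 3)/(a + 5)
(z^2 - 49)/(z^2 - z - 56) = (z - 7)/(z - 8)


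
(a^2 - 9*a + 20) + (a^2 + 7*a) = 2*a^2 - 2*a + 20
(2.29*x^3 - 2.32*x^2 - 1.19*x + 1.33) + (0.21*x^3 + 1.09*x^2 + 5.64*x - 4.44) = 2.5*x^3 - 1.23*x^2 + 4.45*x - 3.11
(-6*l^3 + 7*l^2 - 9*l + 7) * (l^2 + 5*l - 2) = -6*l^5 - 23*l^4 + 38*l^3 - 52*l^2 + 53*l - 14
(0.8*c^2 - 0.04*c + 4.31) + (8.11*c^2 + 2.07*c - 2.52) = 8.91*c^2 + 2.03*c + 1.79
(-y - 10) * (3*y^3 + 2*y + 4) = -3*y^4 - 30*y^3 - 2*y^2 - 24*y - 40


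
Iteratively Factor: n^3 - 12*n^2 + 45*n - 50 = (n - 5)*(n^2 - 7*n + 10) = (n - 5)^2*(n - 2)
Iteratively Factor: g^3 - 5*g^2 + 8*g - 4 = (g - 2)*(g^2 - 3*g + 2) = (g - 2)^2*(g - 1)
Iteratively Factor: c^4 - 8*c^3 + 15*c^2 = (c)*(c^3 - 8*c^2 + 15*c) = c^2*(c^2 - 8*c + 15) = c^2*(c - 5)*(c - 3)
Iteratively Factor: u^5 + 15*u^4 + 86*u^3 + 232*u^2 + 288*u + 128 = (u + 4)*(u^4 + 11*u^3 + 42*u^2 + 64*u + 32) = (u + 2)*(u + 4)*(u^3 + 9*u^2 + 24*u + 16) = (u + 2)*(u + 4)^2*(u^2 + 5*u + 4) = (u + 2)*(u + 4)^3*(u + 1)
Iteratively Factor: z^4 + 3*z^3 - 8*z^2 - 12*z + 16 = (z + 4)*(z^3 - z^2 - 4*z + 4) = (z - 2)*(z + 4)*(z^2 + z - 2) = (z - 2)*(z - 1)*(z + 4)*(z + 2)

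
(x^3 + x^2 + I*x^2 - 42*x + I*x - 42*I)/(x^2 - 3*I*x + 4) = (x^2 + x - 42)/(x - 4*I)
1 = 1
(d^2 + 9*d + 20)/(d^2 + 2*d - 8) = (d + 5)/(d - 2)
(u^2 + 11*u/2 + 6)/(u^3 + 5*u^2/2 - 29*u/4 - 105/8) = 4*(u + 4)/(4*u^2 + 4*u - 35)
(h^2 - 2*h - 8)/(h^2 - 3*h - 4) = (h + 2)/(h + 1)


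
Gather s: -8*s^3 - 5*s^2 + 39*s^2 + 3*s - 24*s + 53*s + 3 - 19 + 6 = -8*s^3 + 34*s^2 + 32*s - 10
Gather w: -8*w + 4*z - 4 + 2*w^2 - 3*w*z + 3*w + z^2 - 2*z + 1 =2*w^2 + w*(-3*z - 5) + z^2 + 2*z - 3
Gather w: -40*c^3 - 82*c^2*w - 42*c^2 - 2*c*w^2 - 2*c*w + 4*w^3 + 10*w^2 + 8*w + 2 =-40*c^3 - 42*c^2 + 4*w^3 + w^2*(10 - 2*c) + w*(-82*c^2 - 2*c + 8) + 2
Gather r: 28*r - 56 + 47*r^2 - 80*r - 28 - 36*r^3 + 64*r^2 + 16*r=-36*r^3 + 111*r^2 - 36*r - 84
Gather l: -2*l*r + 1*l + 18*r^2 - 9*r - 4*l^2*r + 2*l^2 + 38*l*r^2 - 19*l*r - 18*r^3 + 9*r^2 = l^2*(2 - 4*r) + l*(38*r^2 - 21*r + 1) - 18*r^3 + 27*r^2 - 9*r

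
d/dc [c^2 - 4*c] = 2*c - 4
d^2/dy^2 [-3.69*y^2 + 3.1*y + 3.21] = -7.38000000000000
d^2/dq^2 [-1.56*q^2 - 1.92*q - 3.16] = -3.12000000000000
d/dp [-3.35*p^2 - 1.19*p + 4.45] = -6.7*p - 1.19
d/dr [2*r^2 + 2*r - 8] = 4*r + 2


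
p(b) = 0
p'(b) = 0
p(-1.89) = 0.00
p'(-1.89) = 0.00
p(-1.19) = 0.00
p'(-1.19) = 0.00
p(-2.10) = 0.00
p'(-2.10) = 0.00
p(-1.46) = 0.00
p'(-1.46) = 0.00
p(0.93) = 0.00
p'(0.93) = 0.00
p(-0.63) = 0.00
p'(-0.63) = 0.00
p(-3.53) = 0.00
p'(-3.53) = 0.00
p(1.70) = 0.00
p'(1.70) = 0.00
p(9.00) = 0.00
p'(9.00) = 0.00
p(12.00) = 0.00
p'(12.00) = 0.00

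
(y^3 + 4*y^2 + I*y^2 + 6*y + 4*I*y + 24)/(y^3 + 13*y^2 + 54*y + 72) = (y^2 + I*y + 6)/(y^2 + 9*y + 18)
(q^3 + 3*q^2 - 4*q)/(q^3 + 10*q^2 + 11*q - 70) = q*(q^2 + 3*q - 4)/(q^3 + 10*q^2 + 11*q - 70)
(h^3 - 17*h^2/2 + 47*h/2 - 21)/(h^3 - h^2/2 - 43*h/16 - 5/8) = 8*(2*h^2 - 13*h + 21)/(16*h^2 + 24*h + 5)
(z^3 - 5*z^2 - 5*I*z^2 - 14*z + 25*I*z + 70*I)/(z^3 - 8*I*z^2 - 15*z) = (z^2 - 5*z - 14)/(z*(z - 3*I))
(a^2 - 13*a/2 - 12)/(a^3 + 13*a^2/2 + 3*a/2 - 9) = (a - 8)/(a^2 + 5*a - 6)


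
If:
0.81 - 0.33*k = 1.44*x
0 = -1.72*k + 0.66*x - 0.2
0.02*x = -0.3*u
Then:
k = 0.09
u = -0.04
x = 0.54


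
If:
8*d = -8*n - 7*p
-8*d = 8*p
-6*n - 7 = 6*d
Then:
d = -4/3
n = 1/6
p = 4/3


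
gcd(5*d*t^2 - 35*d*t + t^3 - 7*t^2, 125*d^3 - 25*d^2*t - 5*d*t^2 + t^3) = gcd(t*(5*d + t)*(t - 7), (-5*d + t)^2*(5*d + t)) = 5*d + t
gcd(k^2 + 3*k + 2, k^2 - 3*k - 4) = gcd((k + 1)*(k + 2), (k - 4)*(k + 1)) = k + 1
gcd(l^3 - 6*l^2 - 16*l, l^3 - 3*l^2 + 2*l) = l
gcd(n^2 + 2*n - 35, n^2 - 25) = n - 5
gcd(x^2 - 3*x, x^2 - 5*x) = x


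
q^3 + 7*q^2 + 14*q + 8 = (q + 1)*(q + 2)*(q + 4)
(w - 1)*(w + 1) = w^2 - 1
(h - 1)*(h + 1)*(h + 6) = h^3 + 6*h^2 - h - 6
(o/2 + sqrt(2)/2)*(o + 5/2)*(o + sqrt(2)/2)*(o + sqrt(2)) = o^4/2 + 5*o^3/4 + 5*sqrt(2)*o^3/4 + 2*o^2 + 25*sqrt(2)*o^2/8 + sqrt(2)*o/2 + 5*o + 5*sqrt(2)/4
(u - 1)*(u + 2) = u^2 + u - 2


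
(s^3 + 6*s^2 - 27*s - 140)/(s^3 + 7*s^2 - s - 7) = (s^2 - s - 20)/(s^2 - 1)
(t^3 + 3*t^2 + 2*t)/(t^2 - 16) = t*(t^2 + 3*t + 2)/(t^2 - 16)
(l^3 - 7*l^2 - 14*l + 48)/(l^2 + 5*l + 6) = (l^2 - 10*l + 16)/(l + 2)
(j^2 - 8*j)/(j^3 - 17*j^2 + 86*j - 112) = j/(j^2 - 9*j + 14)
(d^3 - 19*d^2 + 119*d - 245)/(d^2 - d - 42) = (d^2 - 12*d + 35)/(d + 6)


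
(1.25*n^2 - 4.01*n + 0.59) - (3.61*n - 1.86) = 1.25*n^2 - 7.62*n + 2.45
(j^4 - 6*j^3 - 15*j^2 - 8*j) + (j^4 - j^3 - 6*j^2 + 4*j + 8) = 2*j^4 - 7*j^3 - 21*j^2 - 4*j + 8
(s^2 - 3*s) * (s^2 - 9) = s^4 - 3*s^3 - 9*s^2 + 27*s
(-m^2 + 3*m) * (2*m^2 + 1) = -2*m^4 + 6*m^3 - m^2 + 3*m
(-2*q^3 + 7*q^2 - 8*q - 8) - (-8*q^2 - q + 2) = -2*q^3 + 15*q^2 - 7*q - 10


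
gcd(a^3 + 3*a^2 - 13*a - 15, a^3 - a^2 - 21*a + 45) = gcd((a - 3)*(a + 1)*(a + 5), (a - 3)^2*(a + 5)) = a^2 + 2*a - 15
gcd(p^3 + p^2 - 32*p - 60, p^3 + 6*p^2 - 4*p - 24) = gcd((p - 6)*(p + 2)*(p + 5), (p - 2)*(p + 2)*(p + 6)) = p + 2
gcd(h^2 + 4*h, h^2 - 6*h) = h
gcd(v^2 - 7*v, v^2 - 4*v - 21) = v - 7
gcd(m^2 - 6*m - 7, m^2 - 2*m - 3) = m + 1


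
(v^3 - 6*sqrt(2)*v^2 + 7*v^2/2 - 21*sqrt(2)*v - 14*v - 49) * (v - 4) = v^4 - 6*sqrt(2)*v^3 - v^3/2 - 28*v^2 + 3*sqrt(2)*v^2 + 7*v + 84*sqrt(2)*v + 196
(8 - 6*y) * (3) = 24 - 18*y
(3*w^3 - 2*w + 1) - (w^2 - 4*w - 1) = 3*w^3 - w^2 + 2*w + 2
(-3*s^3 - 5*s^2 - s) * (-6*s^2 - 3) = 18*s^5 + 30*s^4 + 15*s^3 + 15*s^2 + 3*s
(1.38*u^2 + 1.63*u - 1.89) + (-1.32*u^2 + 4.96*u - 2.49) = 0.0599999999999998*u^2 + 6.59*u - 4.38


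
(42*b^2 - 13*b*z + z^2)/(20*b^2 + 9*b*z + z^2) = (42*b^2 - 13*b*z + z^2)/(20*b^2 + 9*b*z + z^2)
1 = 1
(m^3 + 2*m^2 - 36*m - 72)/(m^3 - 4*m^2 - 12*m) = (m + 6)/m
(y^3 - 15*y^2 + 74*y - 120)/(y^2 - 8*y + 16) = (y^2 - 11*y + 30)/(y - 4)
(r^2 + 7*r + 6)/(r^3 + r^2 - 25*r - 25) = (r + 6)/(r^2 - 25)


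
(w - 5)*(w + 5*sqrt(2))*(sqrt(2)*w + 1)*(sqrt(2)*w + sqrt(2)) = 2*w^4 - 8*w^3 + 11*sqrt(2)*w^3 - 44*sqrt(2)*w^2 - 55*sqrt(2)*w - 40*w - 50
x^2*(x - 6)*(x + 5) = x^4 - x^3 - 30*x^2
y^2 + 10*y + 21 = (y + 3)*(y + 7)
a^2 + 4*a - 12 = (a - 2)*(a + 6)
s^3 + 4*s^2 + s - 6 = (s - 1)*(s + 2)*(s + 3)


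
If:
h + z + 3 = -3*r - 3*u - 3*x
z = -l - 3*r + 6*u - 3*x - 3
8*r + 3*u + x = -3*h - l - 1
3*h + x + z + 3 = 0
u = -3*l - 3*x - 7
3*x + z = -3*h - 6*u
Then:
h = 900/379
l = -4887/758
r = -301/758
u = -743/758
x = 1683/379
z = -5520/379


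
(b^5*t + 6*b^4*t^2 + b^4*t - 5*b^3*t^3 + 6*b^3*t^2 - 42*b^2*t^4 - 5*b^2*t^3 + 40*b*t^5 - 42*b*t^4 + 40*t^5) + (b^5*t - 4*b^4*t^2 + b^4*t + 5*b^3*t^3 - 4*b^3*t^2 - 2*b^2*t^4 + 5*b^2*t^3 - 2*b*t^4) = 2*b^5*t + 2*b^4*t^2 + 2*b^4*t + 2*b^3*t^2 - 44*b^2*t^4 + 40*b*t^5 - 44*b*t^4 + 40*t^5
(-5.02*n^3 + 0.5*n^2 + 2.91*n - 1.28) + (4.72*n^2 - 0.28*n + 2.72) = -5.02*n^3 + 5.22*n^2 + 2.63*n + 1.44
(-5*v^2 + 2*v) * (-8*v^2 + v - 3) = 40*v^4 - 21*v^3 + 17*v^2 - 6*v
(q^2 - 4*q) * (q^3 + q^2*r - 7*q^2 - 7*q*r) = q^5 + q^4*r - 11*q^4 - 11*q^3*r + 28*q^3 + 28*q^2*r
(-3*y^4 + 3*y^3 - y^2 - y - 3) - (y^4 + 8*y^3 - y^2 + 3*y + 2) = -4*y^4 - 5*y^3 - 4*y - 5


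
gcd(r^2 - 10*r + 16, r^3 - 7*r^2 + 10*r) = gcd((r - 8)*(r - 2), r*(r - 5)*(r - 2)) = r - 2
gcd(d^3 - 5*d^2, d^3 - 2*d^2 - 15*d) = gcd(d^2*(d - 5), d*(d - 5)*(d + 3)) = d^2 - 5*d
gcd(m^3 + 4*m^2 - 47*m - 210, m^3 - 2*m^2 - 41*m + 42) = m^2 - m - 42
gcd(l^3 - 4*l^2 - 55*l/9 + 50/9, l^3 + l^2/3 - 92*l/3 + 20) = l^2 - 17*l/3 + 10/3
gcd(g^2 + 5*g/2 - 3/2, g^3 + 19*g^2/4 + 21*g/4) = g + 3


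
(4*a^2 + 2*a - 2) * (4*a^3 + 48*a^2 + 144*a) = 16*a^5 + 200*a^4 + 664*a^3 + 192*a^2 - 288*a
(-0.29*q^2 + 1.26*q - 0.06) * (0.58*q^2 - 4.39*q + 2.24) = -0.1682*q^4 + 2.0039*q^3 - 6.2158*q^2 + 3.0858*q - 0.1344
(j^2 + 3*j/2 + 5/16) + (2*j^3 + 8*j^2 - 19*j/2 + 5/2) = 2*j^3 + 9*j^2 - 8*j + 45/16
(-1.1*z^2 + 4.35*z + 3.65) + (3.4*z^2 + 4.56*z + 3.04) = 2.3*z^2 + 8.91*z + 6.69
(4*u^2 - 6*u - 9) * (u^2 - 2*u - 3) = 4*u^4 - 14*u^3 - 9*u^2 + 36*u + 27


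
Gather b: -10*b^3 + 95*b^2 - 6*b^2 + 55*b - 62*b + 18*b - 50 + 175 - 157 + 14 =-10*b^3 + 89*b^2 + 11*b - 18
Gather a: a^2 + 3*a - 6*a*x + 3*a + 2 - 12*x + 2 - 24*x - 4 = a^2 + a*(6 - 6*x) - 36*x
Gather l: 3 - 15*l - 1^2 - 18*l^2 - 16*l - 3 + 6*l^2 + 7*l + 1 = -12*l^2 - 24*l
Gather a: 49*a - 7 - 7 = 49*a - 14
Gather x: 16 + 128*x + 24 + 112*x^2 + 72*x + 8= 112*x^2 + 200*x + 48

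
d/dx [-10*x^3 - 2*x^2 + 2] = 2*x*(-15*x - 2)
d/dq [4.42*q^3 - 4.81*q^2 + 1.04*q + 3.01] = 13.26*q^2 - 9.62*q + 1.04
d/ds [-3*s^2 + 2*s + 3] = 2 - 6*s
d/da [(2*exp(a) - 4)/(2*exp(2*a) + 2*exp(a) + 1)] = (-4*exp(2*a) + 16*exp(a) + 10)*exp(a)/(4*exp(4*a) + 8*exp(3*a) + 8*exp(2*a) + 4*exp(a) + 1)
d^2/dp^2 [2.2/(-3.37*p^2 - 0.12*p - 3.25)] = (49.97036*p^2 + 1.77936*p - 2.2*(6.74*p + 0.12)*(13.48*p + 0.24) + 48.191)/(3.37*p^2 + 0.12*p + 3.25)^3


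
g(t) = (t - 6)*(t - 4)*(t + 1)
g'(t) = (t - 6)*(t - 4) + (t - 6)*(t + 1) + (t - 4)*(t + 1)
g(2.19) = 22.00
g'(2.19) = -11.03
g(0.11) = 25.43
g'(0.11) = 12.06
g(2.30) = 20.76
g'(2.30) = -11.53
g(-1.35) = -13.76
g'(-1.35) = 43.77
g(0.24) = 26.86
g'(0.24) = 9.85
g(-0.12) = 22.19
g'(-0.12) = 16.20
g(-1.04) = -1.42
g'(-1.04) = 35.96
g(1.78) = 26.04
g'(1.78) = -8.53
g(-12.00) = -3168.00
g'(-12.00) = 662.00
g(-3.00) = -126.00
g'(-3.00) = 95.00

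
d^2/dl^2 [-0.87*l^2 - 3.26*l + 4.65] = -1.74000000000000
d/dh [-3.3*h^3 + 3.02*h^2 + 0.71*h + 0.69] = -9.9*h^2 + 6.04*h + 0.71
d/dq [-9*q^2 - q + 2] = -18*q - 1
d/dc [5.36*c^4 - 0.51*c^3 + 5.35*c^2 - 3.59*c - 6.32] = 21.44*c^3 - 1.53*c^2 + 10.7*c - 3.59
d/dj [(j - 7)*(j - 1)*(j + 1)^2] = 4*j^3 - 18*j^2 - 16*j + 6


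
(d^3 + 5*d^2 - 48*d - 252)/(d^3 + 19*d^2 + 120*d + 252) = (d - 7)/(d + 7)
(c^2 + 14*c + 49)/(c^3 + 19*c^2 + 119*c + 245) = 1/(c + 5)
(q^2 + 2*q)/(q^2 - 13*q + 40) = q*(q + 2)/(q^2 - 13*q + 40)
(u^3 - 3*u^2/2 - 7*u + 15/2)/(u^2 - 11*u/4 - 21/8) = 4*(-2*u^3 + 3*u^2 + 14*u - 15)/(-8*u^2 + 22*u + 21)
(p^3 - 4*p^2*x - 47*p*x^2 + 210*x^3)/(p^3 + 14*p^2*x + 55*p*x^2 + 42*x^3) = (p^2 - 11*p*x + 30*x^2)/(p^2 + 7*p*x + 6*x^2)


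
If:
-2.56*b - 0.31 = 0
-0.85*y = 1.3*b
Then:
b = -0.12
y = 0.19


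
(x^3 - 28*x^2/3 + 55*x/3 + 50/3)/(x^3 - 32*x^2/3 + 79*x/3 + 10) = (3*x^2 - 13*x - 10)/(3*x^2 - 17*x - 6)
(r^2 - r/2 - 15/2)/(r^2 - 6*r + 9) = (r + 5/2)/(r - 3)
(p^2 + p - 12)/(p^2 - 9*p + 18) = (p + 4)/(p - 6)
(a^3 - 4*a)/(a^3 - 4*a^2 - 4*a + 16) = a/(a - 4)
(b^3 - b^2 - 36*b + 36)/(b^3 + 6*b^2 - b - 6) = (b - 6)/(b + 1)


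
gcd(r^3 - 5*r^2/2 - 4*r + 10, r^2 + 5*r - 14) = r - 2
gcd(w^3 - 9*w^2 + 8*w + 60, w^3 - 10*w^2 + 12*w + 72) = w^2 - 4*w - 12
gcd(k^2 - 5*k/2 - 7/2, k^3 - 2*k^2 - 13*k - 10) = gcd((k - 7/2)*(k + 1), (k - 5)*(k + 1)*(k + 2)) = k + 1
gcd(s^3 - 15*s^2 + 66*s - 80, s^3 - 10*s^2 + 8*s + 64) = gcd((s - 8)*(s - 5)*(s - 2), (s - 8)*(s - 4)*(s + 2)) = s - 8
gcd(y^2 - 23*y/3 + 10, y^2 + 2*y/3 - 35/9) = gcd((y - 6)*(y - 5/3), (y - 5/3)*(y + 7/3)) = y - 5/3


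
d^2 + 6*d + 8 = (d + 2)*(d + 4)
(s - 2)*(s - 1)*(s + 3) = s^3 - 7*s + 6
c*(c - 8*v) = c^2 - 8*c*v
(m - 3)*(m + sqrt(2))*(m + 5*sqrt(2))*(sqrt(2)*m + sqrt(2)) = sqrt(2)*m^4 - 2*sqrt(2)*m^3 + 12*m^3 - 24*m^2 + 7*sqrt(2)*m^2 - 36*m - 20*sqrt(2)*m - 30*sqrt(2)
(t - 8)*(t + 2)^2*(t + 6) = t^4 + 2*t^3 - 52*t^2 - 200*t - 192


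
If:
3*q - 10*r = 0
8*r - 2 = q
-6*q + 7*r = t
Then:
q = 10/7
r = 3/7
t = -39/7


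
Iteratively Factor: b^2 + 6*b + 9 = (b + 3)*(b + 3)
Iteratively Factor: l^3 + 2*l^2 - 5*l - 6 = (l + 1)*(l^2 + l - 6) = (l + 1)*(l + 3)*(l - 2)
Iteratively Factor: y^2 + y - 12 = (y - 3)*(y + 4)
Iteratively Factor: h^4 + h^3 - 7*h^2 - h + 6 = (h + 3)*(h^3 - 2*h^2 - h + 2) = (h - 1)*(h + 3)*(h^2 - h - 2) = (h - 2)*(h - 1)*(h + 3)*(h + 1)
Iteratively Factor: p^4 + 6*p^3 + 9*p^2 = (p + 3)*(p^3 + 3*p^2) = p*(p + 3)*(p^2 + 3*p) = p*(p + 3)^2*(p)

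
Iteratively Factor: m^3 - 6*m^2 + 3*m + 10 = (m - 2)*(m^2 - 4*m - 5) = (m - 2)*(m + 1)*(m - 5)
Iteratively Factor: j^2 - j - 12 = (j + 3)*(j - 4)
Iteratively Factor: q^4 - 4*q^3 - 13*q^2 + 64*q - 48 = (q - 4)*(q^3 - 13*q + 12) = (q - 4)*(q - 1)*(q^2 + q - 12) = (q - 4)*(q - 1)*(q + 4)*(q - 3)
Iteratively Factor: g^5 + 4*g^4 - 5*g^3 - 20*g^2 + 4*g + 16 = (g + 4)*(g^4 - 5*g^2 + 4) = (g + 1)*(g + 4)*(g^3 - g^2 - 4*g + 4) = (g + 1)*(g + 2)*(g + 4)*(g^2 - 3*g + 2) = (g - 1)*(g + 1)*(g + 2)*(g + 4)*(g - 2)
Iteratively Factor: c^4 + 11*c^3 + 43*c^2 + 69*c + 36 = (c + 3)*(c^3 + 8*c^2 + 19*c + 12) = (c + 3)^2*(c^2 + 5*c + 4) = (c + 1)*(c + 3)^2*(c + 4)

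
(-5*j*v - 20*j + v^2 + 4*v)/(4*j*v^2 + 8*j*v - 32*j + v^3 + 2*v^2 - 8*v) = (-5*j + v)/(4*j*v - 8*j + v^2 - 2*v)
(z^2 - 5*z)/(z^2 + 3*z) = (z - 5)/(z + 3)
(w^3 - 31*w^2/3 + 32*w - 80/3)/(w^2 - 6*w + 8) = (3*w^2 - 19*w + 20)/(3*(w - 2))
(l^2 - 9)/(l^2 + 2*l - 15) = (l + 3)/(l + 5)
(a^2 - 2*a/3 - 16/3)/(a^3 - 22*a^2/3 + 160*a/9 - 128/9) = 3*(a + 2)/(3*a^2 - 14*a + 16)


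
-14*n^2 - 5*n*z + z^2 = (-7*n + z)*(2*n + z)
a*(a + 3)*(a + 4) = a^3 + 7*a^2 + 12*a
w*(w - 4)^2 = w^3 - 8*w^2 + 16*w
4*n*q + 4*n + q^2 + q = (4*n + q)*(q + 1)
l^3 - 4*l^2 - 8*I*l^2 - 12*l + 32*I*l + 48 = (l - 4)*(l - 6*I)*(l - 2*I)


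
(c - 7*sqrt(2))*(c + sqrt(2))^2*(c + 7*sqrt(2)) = c^4 + 2*sqrt(2)*c^3 - 96*c^2 - 196*sqrt(2)*c - 196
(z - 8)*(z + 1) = z^2 - 7*z - 8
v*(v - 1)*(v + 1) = v^3 - v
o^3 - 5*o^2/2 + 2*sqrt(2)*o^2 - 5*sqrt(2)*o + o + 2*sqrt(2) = (o - 2)*(o - 1/2)*(o + 2*sqrt(2))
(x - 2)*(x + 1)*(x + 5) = x^3 + 4*x^2 - 7*x - 10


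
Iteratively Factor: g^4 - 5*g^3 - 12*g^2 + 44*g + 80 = (g + 2)*(g^3 - 7*g^2 + 2*g + 40) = (g - 5)*(g + 2)*(g^2 - 2*g - 8) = (g - 5)*(g - 4)*(g + 2)*(g + 2)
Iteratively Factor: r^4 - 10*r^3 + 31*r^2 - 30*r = (r)*(r^3 - 10*r^2 + 31*r - 30) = r*(r - 3)*(r^2 - 7*r + 10) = r*(r - 5)*(r - 3)*(r - 2)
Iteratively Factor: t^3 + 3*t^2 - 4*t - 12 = (t - 2)*(t^2 + 5*t + 6) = (t - 2)*(t + 3)*(t + 2)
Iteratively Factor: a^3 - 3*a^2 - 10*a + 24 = (a - 4)*(a^2 + a - 6) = (a - 4)*(a - 2)*(a + 3)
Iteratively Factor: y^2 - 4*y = (y - 4)*(y)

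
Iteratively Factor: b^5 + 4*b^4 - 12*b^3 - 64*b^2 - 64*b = (b + 2)*(b^4 + 2*b^3 - 16*b^2 - 32*b) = b*(b + 2)*(b^3 + 2*b^2 - 16*b - 32) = b*(b + 2)^2*(b^2 - 16) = b*(b + 2)^2*(b + 4)*(b - 4)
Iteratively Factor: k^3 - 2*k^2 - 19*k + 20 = (k - 5)*(k^2 + 3*k - 4) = (k - 5)*(k + 4)*(k - 1)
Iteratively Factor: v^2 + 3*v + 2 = (v + 1)*(v + 2)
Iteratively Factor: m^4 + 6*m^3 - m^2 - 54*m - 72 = (m + 4)*(m^3 + 2*m^2 - 9*m - 18) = (m + 3)*(m + 4)*(m^2 - m - 6) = (m + 2)*(m + 3)*(m + 4)*(m - 3)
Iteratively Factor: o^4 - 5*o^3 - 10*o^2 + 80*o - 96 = (o - 4)*(o^3 - o^2 - 14*o + 24) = (o - 4)*(o + 4)*(o^2 - 5*o + 6) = (o - 4)*(o - 3)*(o + 4)*(o - 2)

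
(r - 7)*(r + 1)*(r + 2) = r^3 - 4*r^2 - 19*r - 14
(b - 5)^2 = b^2 - 10*b + 25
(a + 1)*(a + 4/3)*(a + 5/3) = a^3 + 4*a^2 + 47*a/9 + 20/9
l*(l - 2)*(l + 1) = l^3 - l^2 - 2*l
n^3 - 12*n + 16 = (n - 2)^2*(n + 4)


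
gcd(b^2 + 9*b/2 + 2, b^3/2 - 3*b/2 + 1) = 1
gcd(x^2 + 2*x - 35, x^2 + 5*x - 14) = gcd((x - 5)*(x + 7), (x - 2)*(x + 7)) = x + 7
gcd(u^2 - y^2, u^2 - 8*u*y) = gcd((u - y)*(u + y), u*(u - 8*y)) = 1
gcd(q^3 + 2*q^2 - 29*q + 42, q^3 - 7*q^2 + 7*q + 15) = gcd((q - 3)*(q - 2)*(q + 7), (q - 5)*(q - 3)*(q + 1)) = q - 3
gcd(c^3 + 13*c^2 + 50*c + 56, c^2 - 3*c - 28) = c + 4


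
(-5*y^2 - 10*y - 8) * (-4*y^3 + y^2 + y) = 20*y^5 + 35*y^4 + 17*y^3 - 18*y^2 - 8*y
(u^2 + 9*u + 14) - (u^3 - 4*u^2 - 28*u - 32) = -u^3 + 5*u^2 + 37*u + 46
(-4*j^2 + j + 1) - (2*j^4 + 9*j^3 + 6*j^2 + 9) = -2*j^4 - 9*j^3 - 10*j^2 + j - 8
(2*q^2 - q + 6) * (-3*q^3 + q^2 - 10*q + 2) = -6*q^5 + 5*q^4 - 39*q^3 + 20*q^2 - 62*q + 12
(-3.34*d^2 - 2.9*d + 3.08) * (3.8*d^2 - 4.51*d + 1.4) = -12.692*d^4 + 4.0434*d^3 + 20.107*d^2 - 17.9508*d + 4.312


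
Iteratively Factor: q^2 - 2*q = (q)*(q - 2)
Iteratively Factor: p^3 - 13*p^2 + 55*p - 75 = (p - 5)*(p^2 - 8*p + 15) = (p - 5)^2*(p - 3)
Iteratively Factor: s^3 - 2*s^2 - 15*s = (s)*(s^2 - 2*s - 15) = s*(s + 3)*(s - 5)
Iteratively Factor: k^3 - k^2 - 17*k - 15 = (k - 5)*(k^2 + 4*k + 3) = (k - 5)*(k + 1)*(k + 3)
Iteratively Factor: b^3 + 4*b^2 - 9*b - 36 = (b + 3)*(b^2 + b - 12) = (b + 3)*(b + 4)*(b - 3)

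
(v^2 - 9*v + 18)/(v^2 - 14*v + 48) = (v - 3)/(v - 8)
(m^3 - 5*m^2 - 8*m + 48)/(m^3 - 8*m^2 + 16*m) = (m + 3)/m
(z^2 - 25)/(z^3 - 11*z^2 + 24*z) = (z^2 - 25)/(z*(z^2 - 11*z + 24))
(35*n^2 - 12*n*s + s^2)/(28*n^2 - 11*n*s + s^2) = (-5*n + s)/(-4*n + s)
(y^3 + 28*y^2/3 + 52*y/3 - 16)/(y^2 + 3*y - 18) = (3*y^2 + 10*y - 8)/(3*(y - 3))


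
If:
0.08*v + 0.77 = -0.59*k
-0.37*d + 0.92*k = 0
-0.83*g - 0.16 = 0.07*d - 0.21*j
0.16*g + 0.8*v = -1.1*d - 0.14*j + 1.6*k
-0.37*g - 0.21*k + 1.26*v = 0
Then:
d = -3.35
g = 1.86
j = 6.98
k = -1.35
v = 0.32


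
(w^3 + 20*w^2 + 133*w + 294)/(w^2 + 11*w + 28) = (w^2 + 13*w + 42)/(w + 4)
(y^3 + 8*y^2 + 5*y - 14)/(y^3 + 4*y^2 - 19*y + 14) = (y + 2)/(y - 2)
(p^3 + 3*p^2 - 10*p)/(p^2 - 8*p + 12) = p*(p + 5)/(p - 6)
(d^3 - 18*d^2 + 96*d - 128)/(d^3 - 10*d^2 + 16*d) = (d - 8)/d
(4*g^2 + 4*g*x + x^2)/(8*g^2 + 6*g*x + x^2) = (2*g + x)/(4*g + x)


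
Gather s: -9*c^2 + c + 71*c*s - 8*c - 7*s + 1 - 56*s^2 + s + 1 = -9*c^2 - 7*c - 56*s^2 + s*(71*c - 6) + 2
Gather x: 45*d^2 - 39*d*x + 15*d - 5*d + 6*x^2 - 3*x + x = 45*d^2 + 10*d + 6*x^2 + x*(-39*d - 2)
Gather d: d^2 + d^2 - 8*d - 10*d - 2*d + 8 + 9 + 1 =2*d^2 - 20*d + 18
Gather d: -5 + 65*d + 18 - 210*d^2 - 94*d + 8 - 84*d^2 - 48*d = -294*d^2 - 77*d + 21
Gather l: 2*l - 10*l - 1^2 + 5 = 4 - 8*l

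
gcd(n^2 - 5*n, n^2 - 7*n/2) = n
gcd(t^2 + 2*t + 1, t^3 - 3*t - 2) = t^2 + 2*t + 1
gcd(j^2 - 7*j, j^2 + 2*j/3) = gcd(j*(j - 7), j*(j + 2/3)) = j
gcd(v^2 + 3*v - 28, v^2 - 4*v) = v - 4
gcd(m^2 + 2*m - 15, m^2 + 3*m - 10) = m + 5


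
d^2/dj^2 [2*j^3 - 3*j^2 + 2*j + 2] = 12*j - 6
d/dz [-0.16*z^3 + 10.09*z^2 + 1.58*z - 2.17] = -0.48*z^2 + 20.18*z + 1.58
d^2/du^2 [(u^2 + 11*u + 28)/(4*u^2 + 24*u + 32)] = 5/(2*(u^3 + 6*u^2 + 12*u + 8))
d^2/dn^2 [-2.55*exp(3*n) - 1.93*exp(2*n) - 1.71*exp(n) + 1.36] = (-22.95*exp(2*n) - 7.72*exp(n) - 1.71)*exp(n)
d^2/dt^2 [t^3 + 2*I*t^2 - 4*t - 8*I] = 6*t + 4*I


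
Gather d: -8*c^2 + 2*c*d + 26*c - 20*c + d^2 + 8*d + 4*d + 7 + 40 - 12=-8*c^2 + 6*c + d^2 + d*(2*c + 12) + 35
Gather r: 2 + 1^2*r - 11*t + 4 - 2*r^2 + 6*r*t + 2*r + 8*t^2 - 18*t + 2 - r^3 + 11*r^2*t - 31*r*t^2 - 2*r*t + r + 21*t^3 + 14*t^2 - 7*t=-r^3 + r^2*(11*t - 2) + r*(-31*t^2 + 4*t + 4) + 21*t^3 + 22*t^2 - 36*t + 8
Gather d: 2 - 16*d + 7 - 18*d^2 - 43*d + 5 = -18*d^2 - 59*d + 14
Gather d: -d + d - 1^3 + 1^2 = 0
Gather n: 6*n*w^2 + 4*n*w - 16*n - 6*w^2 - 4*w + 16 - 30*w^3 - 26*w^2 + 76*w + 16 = n*(6*w^2 + 4*w - 16) - 30*w^3 - 32*w^2 + 72*w + 32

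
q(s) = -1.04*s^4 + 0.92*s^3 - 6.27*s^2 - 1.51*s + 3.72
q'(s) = -4.16*s^3 + 2.76*s^2 - 12.54*s - 1.51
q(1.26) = -8.92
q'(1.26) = -21.25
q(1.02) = -4.49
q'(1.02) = -15.84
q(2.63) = -76.64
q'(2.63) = -91.08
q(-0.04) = 3.77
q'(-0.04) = -1.00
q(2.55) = -69.62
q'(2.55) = -84.52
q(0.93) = -3.15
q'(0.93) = -14.13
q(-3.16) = -186.85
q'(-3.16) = 196.94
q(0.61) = 0.53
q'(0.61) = -9.08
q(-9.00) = -7984.68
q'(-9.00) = 3367.55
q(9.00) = -6670.50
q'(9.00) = -2923.45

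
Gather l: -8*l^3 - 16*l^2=-8*l^3 - 16*l^2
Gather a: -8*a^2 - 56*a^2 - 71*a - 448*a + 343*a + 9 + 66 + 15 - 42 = -64*a^2 - 176*a + 48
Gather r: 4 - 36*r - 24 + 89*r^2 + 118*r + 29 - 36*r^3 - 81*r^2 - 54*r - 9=-36*r^3 + 8*r^2 + 28*r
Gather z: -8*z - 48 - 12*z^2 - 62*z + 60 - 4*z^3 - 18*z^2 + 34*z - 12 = -4*z^3 - 30*z^2 - 36*z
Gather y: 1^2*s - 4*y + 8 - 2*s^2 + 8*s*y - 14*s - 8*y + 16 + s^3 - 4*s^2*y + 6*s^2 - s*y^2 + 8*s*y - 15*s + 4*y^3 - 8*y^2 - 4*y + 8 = s^3 + 4*s^2 - 28*s + 4*y^3 + y^2*(-s - 8) + y*(-4*s^2 + 16*s - 16) + 32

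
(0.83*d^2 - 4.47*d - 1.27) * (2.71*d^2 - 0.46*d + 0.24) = 2.2493*d^4 - 12.4955*d^3 - 1.1863*d^2 - 0.4886*d - 0.3048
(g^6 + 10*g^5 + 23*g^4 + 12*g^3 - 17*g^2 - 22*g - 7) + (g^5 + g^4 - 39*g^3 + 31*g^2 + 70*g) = g^6 + 11*g^5 + 24*g^4 - 27*g^3 + 14*g^2 + 48*g - 7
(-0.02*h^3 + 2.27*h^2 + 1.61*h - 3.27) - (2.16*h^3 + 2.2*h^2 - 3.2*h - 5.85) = -2.18*h^3 + 0.0699999999999998*h^2 + 4.81*h + 2.58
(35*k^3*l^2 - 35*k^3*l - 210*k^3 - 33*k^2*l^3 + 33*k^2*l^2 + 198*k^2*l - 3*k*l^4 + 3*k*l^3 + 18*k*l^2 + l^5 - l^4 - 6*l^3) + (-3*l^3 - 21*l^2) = 35*k^3*l^2 - 35*k^3*l - 210*k^3 - 33*k^2*l^3 + 33*k^2*l^2 + 198*k^2*l - 3*k*l^4 + 3*k*l^3 + 18*k*l^2 + l^5 - l^4 - 9*l^3 - 21*l^2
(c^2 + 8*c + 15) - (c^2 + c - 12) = 7*c + 27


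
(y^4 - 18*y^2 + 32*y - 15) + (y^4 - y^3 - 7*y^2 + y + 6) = 2*y^4 - y^3 - 25*y^2 + 33*y - 9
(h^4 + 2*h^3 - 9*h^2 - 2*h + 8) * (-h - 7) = -h^5 - 9*h^4 - 5*h^3 + 65*h^2 + 6*h - 56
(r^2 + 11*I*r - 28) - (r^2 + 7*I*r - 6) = 4*I*r - 22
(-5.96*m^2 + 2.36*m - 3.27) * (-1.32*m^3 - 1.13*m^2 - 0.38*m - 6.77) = 7.8672*m^5 + 3.6196*m^4 + 3.9144*m^3 + 43.1475*m^2 - 14.7346*m + 22.1379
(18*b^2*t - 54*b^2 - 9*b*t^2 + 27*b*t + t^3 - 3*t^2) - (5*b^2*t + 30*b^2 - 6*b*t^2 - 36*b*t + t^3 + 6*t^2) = 13*b^2*t - 84*b^2 - 3*b*t^2 + 63*b*t - 9*t^2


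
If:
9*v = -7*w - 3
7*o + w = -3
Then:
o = -w/7 - 3/7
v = -7*w/9 - 1/3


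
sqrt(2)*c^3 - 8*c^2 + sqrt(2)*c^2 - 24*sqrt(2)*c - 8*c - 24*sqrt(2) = (c - 6*sqrt(2))*(c + 2*sqrt(2))*(sqrt(2)*c + sqrt(2))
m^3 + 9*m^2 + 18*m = m*(m + 3)*(m + 6)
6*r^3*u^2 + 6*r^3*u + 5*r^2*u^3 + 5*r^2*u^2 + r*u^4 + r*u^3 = u*(2*r + u)*(3*r + u)*(r*u + r)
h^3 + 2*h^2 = h^2*(h + 2)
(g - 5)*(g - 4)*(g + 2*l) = g^3 + 2*g^2*l - 9*g^2 - 18*g*l + 20*g + 40*l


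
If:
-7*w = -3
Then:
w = 3/7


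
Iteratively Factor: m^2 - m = (m)*(m - 1)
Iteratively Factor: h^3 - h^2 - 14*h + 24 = (h - 2)*(h^2 + h - 12) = (h - 3)*(h - 2)*(h + 4)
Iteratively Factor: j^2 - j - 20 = (j - 5)*(j + 4)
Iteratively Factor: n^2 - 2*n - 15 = (n - 5)*(n + 3)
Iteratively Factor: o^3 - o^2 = (o - 1)*(o^2) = o*(o - 1)*(o)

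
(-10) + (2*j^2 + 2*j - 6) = 2*j^2 + 2*j - 16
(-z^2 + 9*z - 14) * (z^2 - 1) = -z^4 + 9*z^3 - 13*z^2 - 9*z + 14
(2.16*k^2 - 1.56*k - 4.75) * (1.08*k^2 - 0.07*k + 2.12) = 2.3328*k^4 - 1.836*k^3 - 0.441600000000001*k^2 - 2.9747*k - 10.07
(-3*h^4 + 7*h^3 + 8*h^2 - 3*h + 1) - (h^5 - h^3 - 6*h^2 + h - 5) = -h^5 - 3*h^4 + 8*h^3 + 14*h^2 - 4*h + 6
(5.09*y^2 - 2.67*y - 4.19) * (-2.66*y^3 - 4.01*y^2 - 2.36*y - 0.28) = -13.5394*y^5 - 13.3087*y^4 + 9.8397*y^3 + 21.6779*y^2 + 10.636*y + 1.1732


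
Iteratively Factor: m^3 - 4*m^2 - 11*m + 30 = (m - 2)*(m^2 - 2*m - 15) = (m - 5)*(m - 2)*(m + 3)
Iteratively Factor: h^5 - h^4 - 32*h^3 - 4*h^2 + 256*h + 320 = (h - 4)*(h^4 + 3*h^3 - 20*h^2 - 84*h - 80) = (h - 4)*(h + 4)*(h^3 - h^2 - 16*h - 20) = (h - 4)*(h + 2)*(h + 4)*(h^2 - 3*h - 10) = (h - 5)*(h - 4)*(h + 2)*(h + 4)*(h + 2)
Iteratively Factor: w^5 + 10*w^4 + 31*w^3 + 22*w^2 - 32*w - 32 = (w + 4)*(w^4 + 6*w^3 + 7*w^2 - 6*w - 8) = (w + 2)*(w + 4)*(w^3 + 4*w^2 - w - 4) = (w + 2)*(w + 4)^2*(w^2 - 1) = (w - 1)*(w + 2)*(w + 4)^2*(w + 1)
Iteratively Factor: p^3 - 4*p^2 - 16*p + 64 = (p - 4)*(p^2 - 16) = (p - 4)^2*(p + 4)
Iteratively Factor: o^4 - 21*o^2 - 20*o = (o - 5)*(o^3 + 5*o^2 + 4*o) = (o - 5)*(o + 1)*(o^2 + 4*o) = (o - 5)*(o + 1)*(o + 4)*(o)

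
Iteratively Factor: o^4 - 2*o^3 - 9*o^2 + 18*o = (o - 3)*(o^3 + o^2 - 6*o) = o*(o - 3)*(o^2 + o - 6) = o*(o - 3)*(o + 3)*(o - 2)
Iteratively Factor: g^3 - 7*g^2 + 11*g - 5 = (g - 1)*(g^2 - 6*g + 5) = (g - 5)*(g - 1)*(g - 1)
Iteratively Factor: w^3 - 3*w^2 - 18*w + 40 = (w + 4)*(w^2 - 7*w + 10) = (w - 2)*(w + 4)*(w - 5)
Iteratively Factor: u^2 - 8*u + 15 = (u - 3)*(u - 5)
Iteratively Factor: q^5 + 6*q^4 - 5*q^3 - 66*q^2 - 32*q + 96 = (q - 1)*(q^4 + 7*q^3 + 2*q^2 - 64*q - 96) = (q - 1)*(q + 4)*(q^3 + 3*q^2 - 10*q - 24) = (q - 1)*(q + 2)*(q + 4)*(q^2 + q - 12) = (q - 1)*(q + 2)*(q + 4)^2*(q - 3)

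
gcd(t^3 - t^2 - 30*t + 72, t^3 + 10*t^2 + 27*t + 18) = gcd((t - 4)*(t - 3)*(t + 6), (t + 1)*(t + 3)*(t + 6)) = t + 6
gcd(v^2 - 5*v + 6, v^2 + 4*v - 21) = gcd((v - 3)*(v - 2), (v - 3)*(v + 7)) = v - 3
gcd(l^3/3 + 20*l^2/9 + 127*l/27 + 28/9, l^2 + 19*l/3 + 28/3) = l + 7/3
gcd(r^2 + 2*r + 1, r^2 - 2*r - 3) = r + 1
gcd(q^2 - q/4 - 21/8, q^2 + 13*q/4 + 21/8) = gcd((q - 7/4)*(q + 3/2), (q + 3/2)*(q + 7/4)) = q + 3/2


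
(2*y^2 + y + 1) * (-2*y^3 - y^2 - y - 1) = -4*y^5 - 4*y^4 - 5*y^3 - 4*y^2 - 2*y - 1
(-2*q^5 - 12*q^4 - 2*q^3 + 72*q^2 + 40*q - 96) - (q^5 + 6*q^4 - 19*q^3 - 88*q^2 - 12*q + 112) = -3*q^5 - 18*q^4 + 17*q^3 + 160*q^2 + 52*q - 208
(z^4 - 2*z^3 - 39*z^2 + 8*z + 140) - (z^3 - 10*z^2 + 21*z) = z^4 - 3*z^3 - 29*z^2 - 13*z + 140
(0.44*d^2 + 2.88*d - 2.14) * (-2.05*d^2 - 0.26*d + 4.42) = -0.902*d^4 - 6.0184*d^3 + 5.583*d^2 + 13.286*d - 9.4588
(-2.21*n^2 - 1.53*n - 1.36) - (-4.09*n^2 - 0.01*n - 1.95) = 1.88*n^2 - 1.52*n + 0.59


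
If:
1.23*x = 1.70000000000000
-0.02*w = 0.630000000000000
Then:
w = -31.50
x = 1.38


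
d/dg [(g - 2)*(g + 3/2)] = 2*g - 1/2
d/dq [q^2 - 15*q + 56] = 2*q - 15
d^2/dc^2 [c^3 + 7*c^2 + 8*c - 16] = 6*c + 14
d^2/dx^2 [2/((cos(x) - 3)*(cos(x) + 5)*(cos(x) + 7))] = 2*(-346*(1 - cos(x)^2)^2 + 12*sin(x)^6 + 3*cos(x)^6 - 99*cos(x)^5 - 774*cos(x)^3 - 3957*cos(x)^2 + 681*cos(x) + 2226)/((cos(x) - 3)^3*(cos(x) + 5)^3*(cos(x) + 7)^3)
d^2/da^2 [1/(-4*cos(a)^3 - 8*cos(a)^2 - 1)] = 4*((3*cos(a) + 4)^2*(cos(4*a) - 1) - (3*cos(a) + 16*cos(2*a) + 9*cos(3*a))*(4*cos(a)^3 + 8*cos(a)^2 + 1)/4)/(4*cos(a)^3 + 8*cos(a)^2 + 1)^3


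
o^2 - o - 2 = (o - 2)*(o + 1)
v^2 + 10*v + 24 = (v + 4)*(v + 6)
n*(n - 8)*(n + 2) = n^3 - 6*n^2 - 16*n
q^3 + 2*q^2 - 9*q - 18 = (q - 3)*(q + 2)*(q + 3)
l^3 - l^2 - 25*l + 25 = (l - 5)*(l - 1)*(l + 5)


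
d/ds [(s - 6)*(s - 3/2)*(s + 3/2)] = 3*s^2 - 12*s - 9/4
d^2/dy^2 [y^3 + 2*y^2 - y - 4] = 6*y + 4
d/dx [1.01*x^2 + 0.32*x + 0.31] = 2.02*x + 0.32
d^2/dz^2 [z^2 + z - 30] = 2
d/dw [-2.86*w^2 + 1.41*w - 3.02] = 1.41 - 5.72*w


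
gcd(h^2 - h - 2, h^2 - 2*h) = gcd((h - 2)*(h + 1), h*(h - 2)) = h - 2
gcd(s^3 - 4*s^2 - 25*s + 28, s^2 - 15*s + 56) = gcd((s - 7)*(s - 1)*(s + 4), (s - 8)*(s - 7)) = s - 7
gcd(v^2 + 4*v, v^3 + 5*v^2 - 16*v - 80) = v + 4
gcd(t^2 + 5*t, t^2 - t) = t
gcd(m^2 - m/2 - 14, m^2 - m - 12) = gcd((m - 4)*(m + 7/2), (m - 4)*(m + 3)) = m - 4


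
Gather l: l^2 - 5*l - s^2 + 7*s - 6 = l^2 - 5*l - s^2 + 7*s - 6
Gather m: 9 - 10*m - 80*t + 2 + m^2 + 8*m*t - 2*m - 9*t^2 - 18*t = m^2 + m*(8*t - 12) - 9*t^2 - 98*t + 11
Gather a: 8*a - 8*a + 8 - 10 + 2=0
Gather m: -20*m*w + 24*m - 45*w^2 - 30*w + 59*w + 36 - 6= m*(24 - 20*w) - 45*w^2 + 29*w + 30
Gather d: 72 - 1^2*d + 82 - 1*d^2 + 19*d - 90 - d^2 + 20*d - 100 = -2*d^2 + 38*d - 36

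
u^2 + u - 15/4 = (u - 3/2)*(u + 5/2)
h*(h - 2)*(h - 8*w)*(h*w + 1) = h^4*w - 8*h^3*w^2 - 2*h^3*w + h^3 + 16*h^2*w^2 - 8*h^2*w - 2*h^2 + 16*h*w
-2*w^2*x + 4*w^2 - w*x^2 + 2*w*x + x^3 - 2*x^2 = (-2*w + x)*(w + x)*(x - 2)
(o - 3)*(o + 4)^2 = o^3 + 5*o^2 - 8*o - 48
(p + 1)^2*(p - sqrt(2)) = p^3 - sqrt(2)*p^2 + 2*p^2 - 2*sqrt(2)*p + p - sqrt(2)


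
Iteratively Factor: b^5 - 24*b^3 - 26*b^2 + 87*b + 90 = (b + 3)*(b^4 - 3*b^3 - 15*b^2 + 19*b + 30) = (b - 5)*(b + 3)*(b^3 + 2*b^2 - 5*b - 6) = (b - 5)*(b + 3)^2*(b^2 - b - 2) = (b - 5)*(b + 1)*(b + 3)^2*(b - 2)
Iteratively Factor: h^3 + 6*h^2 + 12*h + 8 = (h + 2)*(h^2 + 4*h + 4) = (h + 2)^2*(h + 2)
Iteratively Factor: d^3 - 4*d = (d - 2)*(d^2 + 2*d) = (d - 2)*(d + 2)*(d)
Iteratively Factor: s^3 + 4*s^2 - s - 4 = (s - 1)*(s^2 + 5*s + 4) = (s - 1)*(s + 4)*(s + 1)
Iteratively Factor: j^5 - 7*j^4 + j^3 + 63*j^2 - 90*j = (j)*(j^4 - 7*j^3 + j^2 + 63*j - 90) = j*(j - 3)*(j^3 - 4*j^2 - 11*j + 30) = j*(j - 3)*(j + 3)*(j^2 - 7*j + 10) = j*(j - 3)*(j - 2)*(j + 3)*(j - 5)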